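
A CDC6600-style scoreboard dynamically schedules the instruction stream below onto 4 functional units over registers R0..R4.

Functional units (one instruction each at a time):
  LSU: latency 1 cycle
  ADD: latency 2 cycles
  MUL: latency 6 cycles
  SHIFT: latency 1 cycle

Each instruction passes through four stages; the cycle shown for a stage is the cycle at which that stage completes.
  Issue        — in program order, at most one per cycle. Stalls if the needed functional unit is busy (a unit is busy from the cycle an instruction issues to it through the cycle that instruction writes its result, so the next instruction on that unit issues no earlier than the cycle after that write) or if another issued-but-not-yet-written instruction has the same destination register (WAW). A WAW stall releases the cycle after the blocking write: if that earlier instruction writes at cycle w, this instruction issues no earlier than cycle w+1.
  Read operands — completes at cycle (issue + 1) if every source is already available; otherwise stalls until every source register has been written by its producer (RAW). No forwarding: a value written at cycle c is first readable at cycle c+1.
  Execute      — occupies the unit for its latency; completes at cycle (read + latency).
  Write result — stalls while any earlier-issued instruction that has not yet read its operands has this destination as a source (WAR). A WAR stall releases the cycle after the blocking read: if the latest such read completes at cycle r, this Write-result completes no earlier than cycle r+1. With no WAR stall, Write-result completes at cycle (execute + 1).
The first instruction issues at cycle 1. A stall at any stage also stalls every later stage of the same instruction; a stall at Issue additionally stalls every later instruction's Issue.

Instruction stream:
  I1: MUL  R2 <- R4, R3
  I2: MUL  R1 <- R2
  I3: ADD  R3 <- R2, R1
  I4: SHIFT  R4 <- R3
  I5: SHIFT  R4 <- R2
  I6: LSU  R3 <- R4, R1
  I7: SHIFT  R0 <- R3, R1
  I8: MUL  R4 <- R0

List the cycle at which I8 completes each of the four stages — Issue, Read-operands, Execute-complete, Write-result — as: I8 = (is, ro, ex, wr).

c1: I1 issues→MUL
c2: I1 reads
c8: I1 exec-done
c9: I1 writes R2
c10: I2 issues→MUL
c11: I2 reads, I3 issues→ADD
c12: I4 issues→SHIFT
c17: I2 exec-done
c18: I2 writes R1
c19: I3 reads
c21: I3 exec-done
c22: I3 writes R3
c23: I4 reads
c24: I4 exec-done
c25: I4 writes R4
c26: I5 issues→SHIFT
c27: I5 reads, I6 issues→LSU
c28: I5 exec-done
c29: I5 writes R4
c30: I6 reads, I7 issues→SHIFT
c31: I6 exec-done, I8 issues→MUL
c32: I6 writes R3
c33: I7 reads
c34: I7 exec-done
c35: I7 writes R0
c36: I8 reads
c42: I8 exec-done
c43: I8 writes R4

I8 = (31, 36, 42, 43)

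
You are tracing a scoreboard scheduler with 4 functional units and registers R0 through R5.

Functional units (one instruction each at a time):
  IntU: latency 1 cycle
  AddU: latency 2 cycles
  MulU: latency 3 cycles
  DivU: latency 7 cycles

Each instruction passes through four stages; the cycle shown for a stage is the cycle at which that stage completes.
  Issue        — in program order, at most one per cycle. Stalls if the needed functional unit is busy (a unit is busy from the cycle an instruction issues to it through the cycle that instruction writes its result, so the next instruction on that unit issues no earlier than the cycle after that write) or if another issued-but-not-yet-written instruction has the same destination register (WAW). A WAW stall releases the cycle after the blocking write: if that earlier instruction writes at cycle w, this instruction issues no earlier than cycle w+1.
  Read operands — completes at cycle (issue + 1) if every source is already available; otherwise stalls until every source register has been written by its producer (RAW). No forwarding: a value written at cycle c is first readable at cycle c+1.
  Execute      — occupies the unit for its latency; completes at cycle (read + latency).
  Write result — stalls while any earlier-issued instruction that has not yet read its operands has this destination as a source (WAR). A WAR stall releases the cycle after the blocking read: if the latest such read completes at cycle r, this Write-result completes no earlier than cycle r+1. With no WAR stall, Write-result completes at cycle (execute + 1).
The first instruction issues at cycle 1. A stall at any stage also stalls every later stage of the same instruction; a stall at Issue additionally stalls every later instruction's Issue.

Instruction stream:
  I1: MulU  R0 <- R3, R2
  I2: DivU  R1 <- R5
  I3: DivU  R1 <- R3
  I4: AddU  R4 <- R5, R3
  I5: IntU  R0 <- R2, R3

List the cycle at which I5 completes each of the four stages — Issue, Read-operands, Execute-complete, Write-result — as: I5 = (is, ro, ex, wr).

I1: IS=1 RO=2 EX=5 WR=6
I2: IS=2 RO=3 EX=10 WR=11
I3: IS=12 RO=13 EX=20 WR=21  [struct: DivU busy until I2 writes@11]
I4: IS=13 RO=14 EX=16 WR=17
I5: IS=14 RO=15 EX=16 WR=17

I5 = (14, 15, 16, 17)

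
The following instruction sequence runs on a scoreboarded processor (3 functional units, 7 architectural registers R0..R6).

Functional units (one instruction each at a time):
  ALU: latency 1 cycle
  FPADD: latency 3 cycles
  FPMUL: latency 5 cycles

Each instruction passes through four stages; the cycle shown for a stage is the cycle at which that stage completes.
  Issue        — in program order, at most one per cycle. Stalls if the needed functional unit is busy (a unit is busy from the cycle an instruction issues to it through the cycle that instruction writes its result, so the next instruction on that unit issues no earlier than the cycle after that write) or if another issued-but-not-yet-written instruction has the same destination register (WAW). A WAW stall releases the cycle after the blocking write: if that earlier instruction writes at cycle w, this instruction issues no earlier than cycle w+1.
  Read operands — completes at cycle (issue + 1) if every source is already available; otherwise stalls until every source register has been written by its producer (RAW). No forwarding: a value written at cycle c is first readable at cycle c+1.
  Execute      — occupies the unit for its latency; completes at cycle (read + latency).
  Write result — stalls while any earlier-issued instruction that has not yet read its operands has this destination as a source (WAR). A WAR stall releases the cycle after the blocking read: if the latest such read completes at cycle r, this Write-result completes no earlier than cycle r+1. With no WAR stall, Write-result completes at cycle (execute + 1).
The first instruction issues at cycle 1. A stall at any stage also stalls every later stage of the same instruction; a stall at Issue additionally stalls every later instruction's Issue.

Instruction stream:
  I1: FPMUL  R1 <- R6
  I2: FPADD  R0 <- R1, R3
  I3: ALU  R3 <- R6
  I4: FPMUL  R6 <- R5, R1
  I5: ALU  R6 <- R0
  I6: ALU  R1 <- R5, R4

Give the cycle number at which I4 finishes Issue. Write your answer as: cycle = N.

  I1 | 1 | 2 | 7 | 8
  I2 | 2 | 9 | 12 | 13   RAW R1: wait I1 write@8
  I3 | 3 | 4 | 5 | 10   WAR R3: wait I2 read@9
  I4 | 9 | 10 | 15 | 16   struct: FPMUL busy until I1 writes@8
  I5 | 17 | 18 | 19 | 20   WAW R6: wait I4 write@16
  I6 | 21 | 22 | 23 | 24   struct: ALU busy until I5 writes@20

cycle = 9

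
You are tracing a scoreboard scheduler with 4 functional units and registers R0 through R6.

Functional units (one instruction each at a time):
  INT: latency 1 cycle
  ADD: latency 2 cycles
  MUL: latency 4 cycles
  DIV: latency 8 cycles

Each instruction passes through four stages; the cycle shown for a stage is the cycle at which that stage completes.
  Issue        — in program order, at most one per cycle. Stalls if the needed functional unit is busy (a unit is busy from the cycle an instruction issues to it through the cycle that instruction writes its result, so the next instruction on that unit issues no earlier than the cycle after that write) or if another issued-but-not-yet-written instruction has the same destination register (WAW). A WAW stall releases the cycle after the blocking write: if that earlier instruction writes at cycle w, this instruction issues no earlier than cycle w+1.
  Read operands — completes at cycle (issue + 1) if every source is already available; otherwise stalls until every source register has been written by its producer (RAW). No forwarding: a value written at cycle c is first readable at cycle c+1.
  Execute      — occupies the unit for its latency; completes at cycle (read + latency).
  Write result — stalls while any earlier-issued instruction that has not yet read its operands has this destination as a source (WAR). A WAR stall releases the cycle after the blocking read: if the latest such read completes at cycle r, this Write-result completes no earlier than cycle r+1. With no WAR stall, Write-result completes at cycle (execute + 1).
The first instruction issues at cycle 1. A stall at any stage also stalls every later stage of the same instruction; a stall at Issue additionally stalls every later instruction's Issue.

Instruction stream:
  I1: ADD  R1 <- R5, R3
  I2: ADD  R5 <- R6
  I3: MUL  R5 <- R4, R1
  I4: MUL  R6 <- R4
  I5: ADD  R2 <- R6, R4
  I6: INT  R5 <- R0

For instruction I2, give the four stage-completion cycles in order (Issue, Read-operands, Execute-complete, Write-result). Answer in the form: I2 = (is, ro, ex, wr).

I2 = (6, 7, 9, 10)

[1] I1 issues→ADD
[2] I1 reads
[4] I1 exec-done
[5] I1 writes R1
[6] I2 issues→ADD
[7] I2 reads
[9] I2 exec-done
[10] I2 writes R5
[11] I3 issues→MUL
[12] I3 reads
[16] I3 exec-done
[17] I3 writes R5
[18] I4 issues→MUL
[19] I4 reads | I5 issues→ADD
[20] I6 issues→INT
[21] I6 reads
[22] I6 exec-done
[23] I4 exec-done | I6 writes R5
[24] I4 writes R6
[25] I5 reads
[27] I5 exec-done
[28] I5 writes R2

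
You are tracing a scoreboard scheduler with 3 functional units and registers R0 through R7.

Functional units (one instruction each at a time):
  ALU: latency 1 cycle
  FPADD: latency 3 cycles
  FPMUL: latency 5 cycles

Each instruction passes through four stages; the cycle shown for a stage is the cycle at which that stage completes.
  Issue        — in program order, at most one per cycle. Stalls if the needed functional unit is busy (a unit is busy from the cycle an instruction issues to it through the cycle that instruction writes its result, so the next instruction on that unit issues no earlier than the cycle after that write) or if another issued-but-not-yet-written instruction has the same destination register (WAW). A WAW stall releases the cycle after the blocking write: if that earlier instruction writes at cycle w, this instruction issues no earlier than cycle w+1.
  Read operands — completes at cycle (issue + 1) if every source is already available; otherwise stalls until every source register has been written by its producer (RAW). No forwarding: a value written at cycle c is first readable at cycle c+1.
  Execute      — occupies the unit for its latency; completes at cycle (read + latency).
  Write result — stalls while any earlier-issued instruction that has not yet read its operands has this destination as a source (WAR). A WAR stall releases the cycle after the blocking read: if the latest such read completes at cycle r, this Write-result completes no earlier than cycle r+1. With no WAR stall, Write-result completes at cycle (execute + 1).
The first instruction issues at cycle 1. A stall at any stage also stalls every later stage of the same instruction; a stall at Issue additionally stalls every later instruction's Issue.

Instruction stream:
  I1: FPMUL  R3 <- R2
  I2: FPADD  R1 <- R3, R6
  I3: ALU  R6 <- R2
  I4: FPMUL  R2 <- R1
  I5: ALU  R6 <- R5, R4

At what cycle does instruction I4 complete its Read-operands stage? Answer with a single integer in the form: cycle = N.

cycle = 14

I1  is:1  ro:2  ex:7  wr:8
I2  is:2  ro:9  ex:12  wr:13  — RAW R3: wait I1 write@8
I3  is:3  ro:4  ex:5  wr:10  — WAR R6: wait I2 read@9
I4  is:9  ro:14  ex:19  wr:20  — struct: FPMUL busy until I1 writes@8, RAW R1: wait I2 write@13
I5  is:11  ro:12  ex:13  wr:14  — struct: ALU busy until I3 writes@10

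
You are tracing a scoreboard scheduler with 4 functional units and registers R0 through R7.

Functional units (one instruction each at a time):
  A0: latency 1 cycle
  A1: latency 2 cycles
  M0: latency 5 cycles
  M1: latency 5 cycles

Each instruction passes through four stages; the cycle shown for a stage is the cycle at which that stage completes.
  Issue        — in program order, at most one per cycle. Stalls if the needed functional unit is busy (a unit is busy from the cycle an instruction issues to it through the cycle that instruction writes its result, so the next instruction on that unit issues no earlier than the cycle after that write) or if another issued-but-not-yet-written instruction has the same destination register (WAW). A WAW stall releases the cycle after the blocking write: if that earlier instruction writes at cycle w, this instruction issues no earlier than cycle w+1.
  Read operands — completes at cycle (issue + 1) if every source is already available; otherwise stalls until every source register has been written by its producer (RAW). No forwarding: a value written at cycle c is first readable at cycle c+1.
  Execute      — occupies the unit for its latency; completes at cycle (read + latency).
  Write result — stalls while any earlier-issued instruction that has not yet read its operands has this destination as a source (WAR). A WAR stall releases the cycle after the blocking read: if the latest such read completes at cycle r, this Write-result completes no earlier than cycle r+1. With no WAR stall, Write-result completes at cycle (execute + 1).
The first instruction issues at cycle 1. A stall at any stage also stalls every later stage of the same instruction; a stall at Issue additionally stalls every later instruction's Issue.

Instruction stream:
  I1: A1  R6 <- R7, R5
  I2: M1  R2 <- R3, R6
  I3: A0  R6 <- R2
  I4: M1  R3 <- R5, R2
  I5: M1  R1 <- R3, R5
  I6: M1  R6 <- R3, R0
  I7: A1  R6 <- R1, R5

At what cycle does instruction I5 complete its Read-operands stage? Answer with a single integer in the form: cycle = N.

1) issue 1, read 2, done 4, write 5
2) issue 2, read 6, done 11, write 12  <RAW R6: wait I1 write@5>
3) issue 6, read 13, done 14, write 15  <WAW R6: wait I1 write@5 / RAW R2: wait I2 write@12>
4) issue 13, read 14, done 19, write 20  <struct: M1 busy until I2 writes@12>
5) issue 21, read 22, done 27, write 28  <struct: M1 busy until I4 writes@20>
6) issue 29, read 30, done 35, write 36  <struct: M1 busy until I5 writes@28>
7) issue 37, read 38, done 40, write 41  <WAW R6: wait I6 write@36>

cycle = 22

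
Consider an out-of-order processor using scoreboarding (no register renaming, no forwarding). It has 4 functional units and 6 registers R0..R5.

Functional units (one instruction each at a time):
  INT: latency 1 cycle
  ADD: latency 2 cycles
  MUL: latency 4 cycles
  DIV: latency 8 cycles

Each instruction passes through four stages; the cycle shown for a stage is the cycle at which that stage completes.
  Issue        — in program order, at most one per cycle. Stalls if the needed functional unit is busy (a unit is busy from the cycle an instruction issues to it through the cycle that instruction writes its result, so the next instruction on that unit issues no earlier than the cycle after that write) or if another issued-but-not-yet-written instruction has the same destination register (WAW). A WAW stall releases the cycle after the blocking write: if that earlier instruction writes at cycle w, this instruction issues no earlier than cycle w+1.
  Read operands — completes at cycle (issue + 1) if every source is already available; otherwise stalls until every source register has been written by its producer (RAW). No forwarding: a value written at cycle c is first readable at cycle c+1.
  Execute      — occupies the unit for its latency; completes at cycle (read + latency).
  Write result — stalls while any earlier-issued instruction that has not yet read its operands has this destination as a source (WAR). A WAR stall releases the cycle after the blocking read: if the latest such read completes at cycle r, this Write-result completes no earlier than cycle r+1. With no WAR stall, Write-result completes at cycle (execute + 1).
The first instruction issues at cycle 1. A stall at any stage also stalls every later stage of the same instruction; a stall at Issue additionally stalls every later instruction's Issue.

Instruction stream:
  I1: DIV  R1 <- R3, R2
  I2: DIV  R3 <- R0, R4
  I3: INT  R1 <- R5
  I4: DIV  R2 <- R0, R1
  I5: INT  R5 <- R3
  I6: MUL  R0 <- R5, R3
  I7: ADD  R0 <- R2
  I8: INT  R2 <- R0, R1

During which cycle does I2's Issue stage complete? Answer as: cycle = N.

  I1 | 1 | 2 | 10 | 11
  I2 | 12 | 13 | 21 | 22   struct: DIV busy until I1 writes@11
  I3 | 13 | 14 | 15 | 16
  I4 | 23 | 24 | 32 | 33   struct: DIV busy until I2 writes@22
  I5 | 24 | 25 | 26 | 27
  I6 | 25 | 28 | 32 | 33   RAW R5: wait I5 write@27
  I7 | 34 | 35 | 37 | 38   WAW R0: wait I6 write@33
  I8 | 35 | 39 | 40 | 41   RAW R0: wait I7 write@38

cycle = 12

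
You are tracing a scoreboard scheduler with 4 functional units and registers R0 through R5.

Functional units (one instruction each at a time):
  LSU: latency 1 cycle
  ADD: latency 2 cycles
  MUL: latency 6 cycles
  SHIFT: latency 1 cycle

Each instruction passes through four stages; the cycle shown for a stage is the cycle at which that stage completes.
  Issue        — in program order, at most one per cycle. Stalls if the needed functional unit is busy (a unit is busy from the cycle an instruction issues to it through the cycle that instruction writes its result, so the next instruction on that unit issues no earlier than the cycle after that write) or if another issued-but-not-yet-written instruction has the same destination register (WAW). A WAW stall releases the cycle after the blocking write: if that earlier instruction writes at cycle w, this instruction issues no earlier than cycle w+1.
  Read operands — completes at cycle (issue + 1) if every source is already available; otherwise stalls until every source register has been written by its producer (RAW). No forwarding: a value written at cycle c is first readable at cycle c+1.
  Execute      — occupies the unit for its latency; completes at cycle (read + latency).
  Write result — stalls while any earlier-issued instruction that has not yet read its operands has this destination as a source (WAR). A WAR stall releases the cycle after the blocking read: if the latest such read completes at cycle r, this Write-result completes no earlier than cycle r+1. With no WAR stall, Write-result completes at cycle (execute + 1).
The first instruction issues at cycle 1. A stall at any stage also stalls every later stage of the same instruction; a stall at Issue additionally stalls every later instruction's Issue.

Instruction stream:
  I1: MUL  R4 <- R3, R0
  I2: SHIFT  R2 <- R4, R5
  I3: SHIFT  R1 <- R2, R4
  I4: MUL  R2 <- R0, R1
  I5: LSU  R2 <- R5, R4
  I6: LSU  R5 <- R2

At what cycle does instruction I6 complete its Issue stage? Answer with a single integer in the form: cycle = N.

cycle = 29

[1] I1→MUL
[2] I1 RO; I2→SHIFT
[8] I1 EX
[9] I1 WR R4
[10] I2 RO
[11] I2 EX
[12] I2 WR R2
[13] I3→SHIFT
[14] I3 RO; I4→MUL
[15] I3 EX
[16] I3 WR R1
[17] I4 RO
[23] I4 EX
[24] I4 WR R2
[25] I5→LSU
[26] I5 RO
[27] I5 EX
[28] I5 WR R2
[29] I6→LSU
[30] I6 RO
[31] I6 EX
[32] I6 WR R5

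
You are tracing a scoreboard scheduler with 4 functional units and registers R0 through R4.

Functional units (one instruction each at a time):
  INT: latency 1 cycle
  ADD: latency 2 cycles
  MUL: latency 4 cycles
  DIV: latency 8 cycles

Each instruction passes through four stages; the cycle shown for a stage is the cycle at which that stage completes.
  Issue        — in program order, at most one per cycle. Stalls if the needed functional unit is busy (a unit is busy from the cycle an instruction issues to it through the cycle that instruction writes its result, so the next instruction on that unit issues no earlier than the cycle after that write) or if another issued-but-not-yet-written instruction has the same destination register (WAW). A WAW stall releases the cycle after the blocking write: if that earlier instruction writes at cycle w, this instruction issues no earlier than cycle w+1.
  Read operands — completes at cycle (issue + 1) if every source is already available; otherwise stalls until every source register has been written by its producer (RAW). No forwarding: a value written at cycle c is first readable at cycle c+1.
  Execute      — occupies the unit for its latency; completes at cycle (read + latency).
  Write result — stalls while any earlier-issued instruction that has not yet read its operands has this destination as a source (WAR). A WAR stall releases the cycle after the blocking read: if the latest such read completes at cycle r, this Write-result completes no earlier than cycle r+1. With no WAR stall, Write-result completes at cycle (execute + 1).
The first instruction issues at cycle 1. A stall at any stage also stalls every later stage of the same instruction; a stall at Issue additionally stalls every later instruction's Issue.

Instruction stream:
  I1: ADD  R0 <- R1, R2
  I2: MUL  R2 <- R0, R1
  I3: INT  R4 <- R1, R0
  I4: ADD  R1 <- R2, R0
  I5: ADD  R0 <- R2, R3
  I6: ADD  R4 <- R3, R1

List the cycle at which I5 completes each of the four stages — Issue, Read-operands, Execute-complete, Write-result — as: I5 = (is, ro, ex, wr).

I1  is:1  ro:2  ex:4  wr:5
I2  is:2  ro:6  ex:10  wr:11  — RAW R0: wait I1 write@5
I3  is:3  ro:6  ex:7  wr:8  — RAW R0: wait I1 write@5
I4  is:6  ro:12  ex:14  wr:15  — struct: ADD busy until I1 writes@5, RAW R2: wait I2 write@11
I5  is:16  ro:17  ex:19  wr:20  — struct: ADD busy until I4 writes@15
I6  is:21  ro:22  ex:24  wr:25  — struct: ADD busy until I5 writes@20

I5 = (16, 17, 19, 20)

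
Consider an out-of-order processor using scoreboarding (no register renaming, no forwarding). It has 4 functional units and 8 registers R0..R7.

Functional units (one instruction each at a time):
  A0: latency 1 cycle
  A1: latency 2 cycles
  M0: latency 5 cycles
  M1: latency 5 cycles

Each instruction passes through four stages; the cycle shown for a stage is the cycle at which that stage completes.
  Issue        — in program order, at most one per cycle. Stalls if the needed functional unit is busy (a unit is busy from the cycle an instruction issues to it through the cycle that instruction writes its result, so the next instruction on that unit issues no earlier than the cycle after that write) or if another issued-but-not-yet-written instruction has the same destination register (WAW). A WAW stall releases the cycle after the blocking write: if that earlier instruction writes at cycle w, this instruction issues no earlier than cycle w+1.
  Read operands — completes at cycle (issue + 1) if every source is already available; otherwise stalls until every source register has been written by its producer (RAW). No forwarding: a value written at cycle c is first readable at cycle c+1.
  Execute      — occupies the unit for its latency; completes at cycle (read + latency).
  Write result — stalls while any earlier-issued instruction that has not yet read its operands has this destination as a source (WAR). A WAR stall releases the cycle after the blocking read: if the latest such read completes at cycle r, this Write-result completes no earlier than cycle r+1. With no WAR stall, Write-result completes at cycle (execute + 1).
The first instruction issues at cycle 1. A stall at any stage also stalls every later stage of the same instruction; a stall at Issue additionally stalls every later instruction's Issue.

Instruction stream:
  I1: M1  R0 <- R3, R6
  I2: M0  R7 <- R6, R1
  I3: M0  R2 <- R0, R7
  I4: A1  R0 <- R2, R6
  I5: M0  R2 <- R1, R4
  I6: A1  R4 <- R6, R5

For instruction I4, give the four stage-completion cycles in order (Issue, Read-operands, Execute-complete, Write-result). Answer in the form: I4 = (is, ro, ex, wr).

I4 = (11, 18, 20, 21)

1) issue 1, read 2, done 7, write 8
2) issue 2, read 3, done 8, write 9
3) issue 10, read 11, done 16, write 17  <struct: M0 busy until I2 writes@9>
4) issue 11, read 18, done 20, write 21  <RAW R2: wait I3 write@17>
5) issue 18, read 19, done 24, write 25  <struct: M0 busy until I3 writes@17>
6) issue 22, read 23, done 25, write 26  <struct: A1 busy until I4 writes@21>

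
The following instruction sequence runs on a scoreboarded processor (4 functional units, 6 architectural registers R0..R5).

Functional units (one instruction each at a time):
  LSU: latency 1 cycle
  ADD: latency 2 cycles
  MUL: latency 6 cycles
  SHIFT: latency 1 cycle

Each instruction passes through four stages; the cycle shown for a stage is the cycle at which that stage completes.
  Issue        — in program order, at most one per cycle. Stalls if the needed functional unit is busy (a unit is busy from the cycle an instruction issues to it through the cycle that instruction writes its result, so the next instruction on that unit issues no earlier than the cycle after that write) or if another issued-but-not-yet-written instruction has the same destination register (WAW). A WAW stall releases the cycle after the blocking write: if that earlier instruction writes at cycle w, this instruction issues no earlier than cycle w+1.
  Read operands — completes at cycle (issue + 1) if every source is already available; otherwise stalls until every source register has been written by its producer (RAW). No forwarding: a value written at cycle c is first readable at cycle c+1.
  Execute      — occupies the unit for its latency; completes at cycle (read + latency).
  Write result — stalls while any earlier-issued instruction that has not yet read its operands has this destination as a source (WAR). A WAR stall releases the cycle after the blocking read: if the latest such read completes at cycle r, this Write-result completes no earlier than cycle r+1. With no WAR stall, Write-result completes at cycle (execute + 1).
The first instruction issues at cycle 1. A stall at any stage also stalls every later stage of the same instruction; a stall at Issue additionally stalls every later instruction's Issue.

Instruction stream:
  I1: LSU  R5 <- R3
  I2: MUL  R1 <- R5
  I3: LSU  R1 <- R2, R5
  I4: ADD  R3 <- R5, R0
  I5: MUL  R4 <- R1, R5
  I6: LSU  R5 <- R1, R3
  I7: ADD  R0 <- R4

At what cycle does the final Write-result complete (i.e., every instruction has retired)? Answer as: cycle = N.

[1] I1 dispatched to LSU
[2] I1 operands ready · I2 dispatched to MUL
[3] I1 complete
[4] R5←I1
[5] I2 operands ready
[11] I2 complete
[12] R1←I2
[13] I3 dispatched to LSU
[14] I3 operands ready · I4 dispatched to ADD
[15] I3 complete · I4 operands ready · I5 dispatched to MUL
[16] R1←I3
[17] I4 complete · I5 operands ready · I6 dispatched to LSU
[18] R3←I4
[19] I6 operands ready · I7 dispatched to ADD
[20] I6 complete
[21] R5←I6
[23] I5 complete
[24] R4←I5
[25] I7 operands ready
[27] I7 complete
[28] R0←I7

cycle = 28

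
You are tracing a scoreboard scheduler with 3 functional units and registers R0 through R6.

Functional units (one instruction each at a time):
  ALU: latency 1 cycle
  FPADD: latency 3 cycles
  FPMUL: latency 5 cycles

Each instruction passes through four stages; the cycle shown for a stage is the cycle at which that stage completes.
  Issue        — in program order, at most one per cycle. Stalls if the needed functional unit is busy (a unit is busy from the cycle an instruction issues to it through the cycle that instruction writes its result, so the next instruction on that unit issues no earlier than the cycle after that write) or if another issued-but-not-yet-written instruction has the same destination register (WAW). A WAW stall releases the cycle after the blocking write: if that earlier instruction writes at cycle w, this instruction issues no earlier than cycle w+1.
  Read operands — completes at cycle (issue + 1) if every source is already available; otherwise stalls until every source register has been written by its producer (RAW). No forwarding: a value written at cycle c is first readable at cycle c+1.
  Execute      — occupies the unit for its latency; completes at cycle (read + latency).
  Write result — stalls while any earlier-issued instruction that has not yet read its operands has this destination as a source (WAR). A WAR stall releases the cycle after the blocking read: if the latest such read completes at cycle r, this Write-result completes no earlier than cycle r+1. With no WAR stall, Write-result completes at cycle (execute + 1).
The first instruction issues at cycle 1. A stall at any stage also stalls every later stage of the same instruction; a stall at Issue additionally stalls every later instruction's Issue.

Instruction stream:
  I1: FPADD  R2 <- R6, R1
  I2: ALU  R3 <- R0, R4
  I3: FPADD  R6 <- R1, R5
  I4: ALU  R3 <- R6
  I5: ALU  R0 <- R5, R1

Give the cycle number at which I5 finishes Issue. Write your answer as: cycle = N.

cycle = 16

c1: issue I1 (FPADD)
c2: I1 read-ops, issue I2 (ALU)
c3: I2 read-ops
c4: I2 finished on ALU
c5: I1 finished on FPADD, I2→R3
c6: I1→R2
c7: issue I3 (FPADD)
c8: I3 read-ops, issue I4 (ALU)
c11: I3 finished on FPADD
c12: I3→R6
c13: I4 read-ops
c14: I4 finished on ALU
c15: I4→R3
c16: issue I5 (ALU)
c17: I5 read-ops
c18: I5 finished on ALU
c19: I5→R0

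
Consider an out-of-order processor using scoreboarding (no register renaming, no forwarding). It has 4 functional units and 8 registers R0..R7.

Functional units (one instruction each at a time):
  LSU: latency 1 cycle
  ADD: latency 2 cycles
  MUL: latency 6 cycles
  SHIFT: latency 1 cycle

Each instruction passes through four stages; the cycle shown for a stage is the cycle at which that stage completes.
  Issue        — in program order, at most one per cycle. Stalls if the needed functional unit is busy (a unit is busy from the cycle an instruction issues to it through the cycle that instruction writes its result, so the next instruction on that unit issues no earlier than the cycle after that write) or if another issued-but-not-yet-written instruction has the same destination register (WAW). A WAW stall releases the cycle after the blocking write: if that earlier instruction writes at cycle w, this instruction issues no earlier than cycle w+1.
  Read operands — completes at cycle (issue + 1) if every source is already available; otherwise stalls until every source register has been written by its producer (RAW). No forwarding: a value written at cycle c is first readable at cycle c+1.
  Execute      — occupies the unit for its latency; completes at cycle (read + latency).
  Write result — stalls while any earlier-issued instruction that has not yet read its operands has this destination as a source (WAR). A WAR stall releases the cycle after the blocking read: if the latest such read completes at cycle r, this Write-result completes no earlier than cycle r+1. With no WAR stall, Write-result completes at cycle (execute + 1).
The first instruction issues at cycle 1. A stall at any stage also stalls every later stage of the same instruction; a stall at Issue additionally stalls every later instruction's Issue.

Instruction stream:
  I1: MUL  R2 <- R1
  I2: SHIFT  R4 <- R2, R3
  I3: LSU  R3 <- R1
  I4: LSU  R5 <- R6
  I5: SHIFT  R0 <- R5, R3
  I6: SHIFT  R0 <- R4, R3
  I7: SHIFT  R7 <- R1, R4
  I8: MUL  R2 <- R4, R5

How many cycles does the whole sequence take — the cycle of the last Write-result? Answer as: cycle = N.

cycle = 32

I1: IS=1 RO=2 EX=8 WR=9
I2: IS=2 RO=10 EX=11 WR=12  [RAW R2: wait I1 write@9]
I3: IS=3 RO=4 EX=5 WR=11  [WAR R3: wait I2 read@10]
I4: IS=12 RO=13 EX=14 WR=15  [struct: LSU busy until I3 writes@11]
I5: IS=13 RO=16 EX=17 WR=18  [RAW R5: wait I4 write@15]
I6: IS=19 RO=20 EX=21 WR=22  [struct: SHIFT busy until I5 writes@18]
I7: IS=23 RO=24 EX=25 WR=26  [struct: SHIFT busy until I6 writes@22]
I8: IS=24 RO=25 EX=31 WR=32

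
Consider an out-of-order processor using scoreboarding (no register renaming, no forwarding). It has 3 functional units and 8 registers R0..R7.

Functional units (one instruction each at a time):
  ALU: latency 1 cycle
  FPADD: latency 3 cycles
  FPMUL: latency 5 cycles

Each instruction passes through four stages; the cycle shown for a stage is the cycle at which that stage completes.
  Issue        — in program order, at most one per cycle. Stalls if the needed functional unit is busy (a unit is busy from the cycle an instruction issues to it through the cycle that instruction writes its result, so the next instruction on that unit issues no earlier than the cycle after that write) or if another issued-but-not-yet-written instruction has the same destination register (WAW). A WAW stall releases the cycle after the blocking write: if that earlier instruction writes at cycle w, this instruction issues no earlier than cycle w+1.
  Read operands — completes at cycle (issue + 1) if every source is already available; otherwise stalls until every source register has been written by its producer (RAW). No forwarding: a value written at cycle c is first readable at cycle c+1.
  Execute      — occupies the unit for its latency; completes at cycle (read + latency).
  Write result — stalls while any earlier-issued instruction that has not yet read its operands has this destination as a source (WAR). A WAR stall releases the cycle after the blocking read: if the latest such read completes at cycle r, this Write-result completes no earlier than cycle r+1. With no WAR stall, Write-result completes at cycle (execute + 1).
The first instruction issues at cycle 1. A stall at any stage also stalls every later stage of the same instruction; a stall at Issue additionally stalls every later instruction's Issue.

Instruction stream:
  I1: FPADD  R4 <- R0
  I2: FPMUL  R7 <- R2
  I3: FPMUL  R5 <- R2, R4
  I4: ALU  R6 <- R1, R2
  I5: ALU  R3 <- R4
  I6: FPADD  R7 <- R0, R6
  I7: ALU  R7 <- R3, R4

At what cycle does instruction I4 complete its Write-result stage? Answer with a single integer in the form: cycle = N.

cycle = 14

I1: IS=1 RO=2 EX=5 WR=6
I2: IS=2 RO=3 EX=8 WR=9
I3: IS=10 RO=11 EX=16 WR=17  [struct: FPMUL busy until I2 writes@9]
I4: IS=11 RO=12 EX=13 WR=14
I5: IS=15 RO=16 EX=17 WR=18  [struct: ALU busy until I4 writes@14]
I6: IS=16 RO=17 EX=20 WR=21
I7: IS=22 RO=23 EX=24 WR=25  [WAW R7: wait I6 write@21]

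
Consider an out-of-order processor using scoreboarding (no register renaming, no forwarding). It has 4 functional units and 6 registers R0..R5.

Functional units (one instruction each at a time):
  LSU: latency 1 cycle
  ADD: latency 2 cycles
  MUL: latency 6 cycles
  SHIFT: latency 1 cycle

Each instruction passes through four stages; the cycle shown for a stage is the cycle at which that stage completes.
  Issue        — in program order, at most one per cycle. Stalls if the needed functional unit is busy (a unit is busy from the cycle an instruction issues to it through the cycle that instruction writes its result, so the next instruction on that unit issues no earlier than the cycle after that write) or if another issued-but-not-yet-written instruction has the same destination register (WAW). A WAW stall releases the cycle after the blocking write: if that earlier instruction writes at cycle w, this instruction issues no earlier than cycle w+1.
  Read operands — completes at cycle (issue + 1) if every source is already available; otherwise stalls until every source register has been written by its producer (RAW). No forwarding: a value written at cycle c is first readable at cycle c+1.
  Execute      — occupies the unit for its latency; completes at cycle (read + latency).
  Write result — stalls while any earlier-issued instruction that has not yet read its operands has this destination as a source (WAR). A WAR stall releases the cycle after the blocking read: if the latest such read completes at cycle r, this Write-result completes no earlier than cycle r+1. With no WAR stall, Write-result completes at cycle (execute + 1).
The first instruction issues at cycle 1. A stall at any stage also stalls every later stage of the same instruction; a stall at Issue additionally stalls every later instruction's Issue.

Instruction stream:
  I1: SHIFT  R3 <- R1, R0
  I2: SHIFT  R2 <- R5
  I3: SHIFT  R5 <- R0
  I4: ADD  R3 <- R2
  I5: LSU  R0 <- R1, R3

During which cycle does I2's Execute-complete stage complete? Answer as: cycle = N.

cycle = 7

I1: IS=1 RO=2 EX=3 WR=4
I2: IS=5 RO=6 EX=7 WR=8  [struct: SHIFT busy until I1 writes@4]
I3: IS=9 RO=10 EX=11 WR=12  [struct: SHIFT busy until I2 writes@8]
I4: IS=10 RO=11 EX=13 WR=14
I5: IS=11 RO=15 EX=16 WR=17  [RAW R3: wait I4 write@14]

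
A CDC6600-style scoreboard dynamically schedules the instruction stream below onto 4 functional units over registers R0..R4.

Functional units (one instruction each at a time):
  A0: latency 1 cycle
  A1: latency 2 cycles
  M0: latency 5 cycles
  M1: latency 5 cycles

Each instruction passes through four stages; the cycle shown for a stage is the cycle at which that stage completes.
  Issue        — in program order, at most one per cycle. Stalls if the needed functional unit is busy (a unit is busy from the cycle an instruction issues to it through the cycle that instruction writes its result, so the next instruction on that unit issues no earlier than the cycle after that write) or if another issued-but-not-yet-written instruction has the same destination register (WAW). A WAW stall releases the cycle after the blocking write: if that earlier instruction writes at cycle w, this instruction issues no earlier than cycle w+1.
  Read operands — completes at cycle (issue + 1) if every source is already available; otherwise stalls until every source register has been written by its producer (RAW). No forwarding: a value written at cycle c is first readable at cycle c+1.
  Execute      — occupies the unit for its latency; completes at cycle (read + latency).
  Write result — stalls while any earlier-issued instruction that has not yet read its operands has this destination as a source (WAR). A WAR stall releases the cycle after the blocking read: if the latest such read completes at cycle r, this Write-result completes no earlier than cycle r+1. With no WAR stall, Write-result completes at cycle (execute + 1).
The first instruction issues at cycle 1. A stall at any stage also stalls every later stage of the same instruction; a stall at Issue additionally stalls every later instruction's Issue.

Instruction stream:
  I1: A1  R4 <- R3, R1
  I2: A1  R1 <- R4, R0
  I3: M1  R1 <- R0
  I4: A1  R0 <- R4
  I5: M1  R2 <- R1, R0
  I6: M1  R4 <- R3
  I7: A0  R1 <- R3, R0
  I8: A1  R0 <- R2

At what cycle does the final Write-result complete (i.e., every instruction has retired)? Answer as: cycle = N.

[1] issue I1 (A1)
[2] I1 read-ops
[4] I1 finished on A1
[5] I1→R4
[6] issue I2 (A1)
[7] I2 read-ops
[9] I2 finished on A1
[10] I2→R1
[11] issue I3 (M1)
[12] I3 read-ops | issue I4 (A1)
[13] I4 read-ops
[15] I4 finished on A1
[16] I4→R0
[17] I3 finished on M1
[18] I3→R1
[19] issue I5 (M1)
[20] I5 read-ops
[25] I5 finished on M1
[26] I5→R2
[27] issue I6 (M1)
[28] I6 read-ops | issue I7 (A0)
[29] I7 read-ops | issue I8 (A1)
[30] I7 finished on A0 | I8 read-ops
[31] I7→R1
[32] I8 finished on A1
[33] I6 finished on M1 | I8→R0
[34] I6→R4

cycle = 34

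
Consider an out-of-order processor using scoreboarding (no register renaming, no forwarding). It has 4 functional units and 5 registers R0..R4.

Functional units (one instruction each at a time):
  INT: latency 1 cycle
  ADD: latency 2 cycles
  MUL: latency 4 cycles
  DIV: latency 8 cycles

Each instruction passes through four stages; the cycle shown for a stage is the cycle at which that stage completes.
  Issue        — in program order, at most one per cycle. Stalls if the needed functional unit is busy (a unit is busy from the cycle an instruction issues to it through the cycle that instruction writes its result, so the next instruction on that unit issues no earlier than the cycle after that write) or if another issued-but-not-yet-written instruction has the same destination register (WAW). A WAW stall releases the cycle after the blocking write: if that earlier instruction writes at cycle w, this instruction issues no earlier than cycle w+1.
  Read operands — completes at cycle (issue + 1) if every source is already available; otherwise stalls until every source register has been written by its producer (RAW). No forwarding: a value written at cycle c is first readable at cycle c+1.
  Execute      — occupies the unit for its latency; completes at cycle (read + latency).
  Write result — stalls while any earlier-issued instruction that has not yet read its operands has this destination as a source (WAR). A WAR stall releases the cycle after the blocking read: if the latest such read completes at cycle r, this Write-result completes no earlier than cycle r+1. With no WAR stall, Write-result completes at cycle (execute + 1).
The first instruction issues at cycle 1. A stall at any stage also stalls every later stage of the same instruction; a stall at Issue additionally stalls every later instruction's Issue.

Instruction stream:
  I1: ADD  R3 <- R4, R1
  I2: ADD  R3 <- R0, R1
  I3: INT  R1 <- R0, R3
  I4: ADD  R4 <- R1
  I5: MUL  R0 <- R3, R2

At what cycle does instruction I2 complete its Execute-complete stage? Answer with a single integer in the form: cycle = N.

cycle = 9

[I1] 1/2/4/5
[I2] 6/7/9/10  (struct: ADD busy until I1 writes@5)
[I3] 7/11/12/13  (RAW R3: wait I2 write@10)
[I4] 11/14/16/17  (struct: ADD busy until I2 writes@10; RAW R1: wait I3 write@13)
[I5] 12/13/17/18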